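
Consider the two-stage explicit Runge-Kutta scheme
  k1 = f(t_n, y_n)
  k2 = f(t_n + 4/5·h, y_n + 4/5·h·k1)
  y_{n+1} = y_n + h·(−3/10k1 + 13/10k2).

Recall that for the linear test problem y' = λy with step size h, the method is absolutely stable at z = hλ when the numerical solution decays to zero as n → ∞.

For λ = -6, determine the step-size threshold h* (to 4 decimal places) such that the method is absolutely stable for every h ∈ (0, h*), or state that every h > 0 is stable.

On y'=λy, z=hλ:
  k1=λy_n ⇒ h·k1=z·y_n;  k2=λ(1+4/5z)y_n ⇒ h·k2=z(1+4/5z)y_n
  y_{n+1}/y_n = 1 − 3/10z + 13/10z(1+4/5z) = 1 + z + 26/25z²
  ⇒ R(z) = 1 + z + 26/25z².

Boundary: |R(x)|=1, x<0.
x=-0.38: |R|=0.7702
R=1: x+26/25x²=0 ⇒ x=−25/26=-0.9615; min R=1−1/(4·26/25)=0.7596>−1
Confirm numerically:
  x=-0.885: |R|=0.92955 <1
  x=-0.713: |R|=0.81570 <1
  x=-0.635: |R|=0.78435 <1
  x=-0.422: |R|=0.76321 <1
  x=-1.518: |R|=1.87850 >1
  x=-1.301: |R|=1.45931 >1
Stable set (-0.9615, 0).

(-0.9615,0); λ=-6 ⇒ h* = (25/26)/6 = 0.1603.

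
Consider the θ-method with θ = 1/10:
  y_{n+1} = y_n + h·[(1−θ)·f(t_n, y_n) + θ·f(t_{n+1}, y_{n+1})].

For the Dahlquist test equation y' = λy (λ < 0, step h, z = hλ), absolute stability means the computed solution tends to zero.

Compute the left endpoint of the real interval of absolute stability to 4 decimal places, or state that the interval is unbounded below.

On y'=λy, z=hλ:
  y_{n+1} = y_n + z·[9/10·y_n + 1/10·y_{n+1}] ⇒ (1 − 1/10z)y_{n+1} = (1 + 9/10z)y_n
  so R(z) = (1 + 9/10z)/(1 − 1/10z).

Need |R(x)|<1, x<0.
x=-1.76: |R|=0.4966
R=−1: 1+9/10x = −1+1/10x ⇒ -4/5x=2 ⇒ x=2/(-4/5)=-2.5000
Confirm numerically:
  x=-2.421: |R|=0.94912 <1
  x=-2.375: |R|=0.91919 <1
  x=-1.655: |R|=0.41999 <1
  x=-3.060: |R|=1.34303 >1
  x=-2.567: |R|=1.04265 >1
So |R|<1 on (-2.5000, 0).

z* = -2.5000.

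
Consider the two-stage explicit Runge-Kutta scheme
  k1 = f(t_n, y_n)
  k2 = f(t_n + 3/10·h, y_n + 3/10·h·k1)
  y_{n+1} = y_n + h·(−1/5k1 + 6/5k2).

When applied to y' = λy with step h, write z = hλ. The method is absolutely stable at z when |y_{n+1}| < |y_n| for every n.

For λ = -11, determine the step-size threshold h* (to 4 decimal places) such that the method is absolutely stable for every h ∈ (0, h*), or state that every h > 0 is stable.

(-2.7778,0); λ=-11 ⇒ h* = (25/9)/11 = 0.2525.

Set f=λy, z=hλ:
  k1=λy_n ⇒ h·k1=z·y_n;  k2=λ(1+3/10z)y_n ⇒ h·k2=z(1+3/10z)y_n
  y_{n+1}/y_n = 1 − 1/5z + 6/5z(1+3/10z) = 1 + z + 9/25z²
  R(z) = 1 + z + 9/25z².

Need |R(x)|<1, x<0.
x=-0.5: |R|=0.5900
R=1: x+9/25x²=0 ⇒ x=−25/9=-2.7778; min R=1−1/(4·9/25)=0.3056>−1
Confirm numerically:
  x=-2.725: |R|=0.94822 <1
  x=-2.717: |R|=0.94055 <1
  x=-1.516: |R|=0.31137 <1
  x=-1.469: |R|=0.30787 <1
  x=-3.374: |R|=1.72420 >1
  x=-3.233: |R|=1.52982 >1
Interval (-2.7778, 0).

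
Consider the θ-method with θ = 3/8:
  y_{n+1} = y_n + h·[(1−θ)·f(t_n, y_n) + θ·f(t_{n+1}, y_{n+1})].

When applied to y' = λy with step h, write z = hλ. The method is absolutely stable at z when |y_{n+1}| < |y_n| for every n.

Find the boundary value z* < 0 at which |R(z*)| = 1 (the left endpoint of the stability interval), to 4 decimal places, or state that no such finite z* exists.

z* = -8.0000.

On y'=λy, z=hλ:
  y_{n+1} = y_n + z·[5/8·y_n + 3/8·y_{n+1}] ⇒ (1 − 3/8z)y_{n+1} = (1 + 5/8z)y_n
  ⇒ R(z) = (1 + 5/8z)/(1 − 3/8z).

Boundary: |R(x)|=1, x<0.
x=-1.02: |R|=0.2622
R=−1: 1+5/8x = −1+3/8x ⇒ -1/4x=2 ⇒ x=2/(-1/4)=-8.0000
Confirm numerically:
  x=-7.702: |R|=0.98084 <1
  x=-6.530: |R|=0.89344 <1
  x=-6.488: |R|=0.88989 <1
  x=-6.273: |R|=0.87121 <1
  x=-8.354: |R|=1.02141 >1
  x=-8.318: |R|=1.01930 >1
  x=-8.104: |R|=1.00644 >1
Interval (-8.0000, 0).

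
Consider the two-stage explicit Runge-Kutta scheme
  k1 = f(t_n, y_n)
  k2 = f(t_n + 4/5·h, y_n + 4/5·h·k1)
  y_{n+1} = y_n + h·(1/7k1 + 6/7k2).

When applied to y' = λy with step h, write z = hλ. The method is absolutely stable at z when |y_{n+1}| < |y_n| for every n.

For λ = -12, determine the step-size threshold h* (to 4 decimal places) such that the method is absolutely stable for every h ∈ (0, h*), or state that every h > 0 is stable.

(-1.4583,0); λ=-12 ⇒ h* = (35/24)/12 = 0.1215.

Test eqn y'=λy, z=hλ:
  k1=λy_n ⇒ h·k1=z·y_n;  k2=λ(1+4/5z)y_n ⇒ h·k2=z(1+4/5z)y_n
  y_{n+1}/y_n = 1 + 1/7z + 6/7z(1+4/5z) = 1 + z + 24/35z²
  so R(z) = 1 + z + 24/35z².

Boundary: |R(x)|=1, x<0.
x=-1.46: |R|=1.0017
R=1: x+24/35x²=0 ⇒ x=−35/24=-1.4583; min R=1−1/(4·24/35)=0.6354>−1
Confirm numerically:
  x=-1.329: |R|=0.88214 <1
  x=-0.877: |R|=0.65040 <1
  x=-0.861: |R|=0.64733 <1
  x=-0.702: |R|=0.63592 <1
  x=-1.904: |R|=1.58186 >1
  x=-1.886: |R|=1.55308 >1
  x=-1.576: |R|=1.12716 >1
Stable set (-1.4583, 0).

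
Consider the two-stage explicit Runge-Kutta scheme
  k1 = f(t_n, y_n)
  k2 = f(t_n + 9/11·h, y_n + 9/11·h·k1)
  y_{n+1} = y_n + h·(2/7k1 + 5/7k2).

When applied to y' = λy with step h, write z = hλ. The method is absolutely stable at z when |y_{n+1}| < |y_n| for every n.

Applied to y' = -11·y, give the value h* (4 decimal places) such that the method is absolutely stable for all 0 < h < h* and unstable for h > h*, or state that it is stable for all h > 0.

With y'=λy (z=hλ):
  k1=λy_n ⇒ h·k1=z·y_n;  k2=λ(1+9/11z)y_n ⇒ h·k2=z(1+9/11z)y_n
  y_{n+1}/y_n = 1 + 2/7z + 5/7z(1+9/11z) = 1 + z + 45/77z²
  ⇒ R(z) = 1 + z + 45/77z².

Find x<0 with |R(x)|<1.
x=-1.7: |R|=0.9890
R=1: x+45/77x²=0 ⇒ x=−77/45=-1.7111; min R=1−1/(4·45/77)=0.5722>−1
Confirm numerically:
  x=-1.209: |R|=0.64523 <1
  x=-1.189: |R|=0.63720 <1
  x=-1.165: |R|=0.62818 <1
  x=-1.010: |R|=0.58616 <1
  x=-2.234: |R|=1.68268 >1
  x=-2.112: |R|=1.49481 >1
So |R|<1 on (-1.7111, 0).

(-1.7111,0); λ=-11 ⇒ h* = (77/45)/11 = 0.1556.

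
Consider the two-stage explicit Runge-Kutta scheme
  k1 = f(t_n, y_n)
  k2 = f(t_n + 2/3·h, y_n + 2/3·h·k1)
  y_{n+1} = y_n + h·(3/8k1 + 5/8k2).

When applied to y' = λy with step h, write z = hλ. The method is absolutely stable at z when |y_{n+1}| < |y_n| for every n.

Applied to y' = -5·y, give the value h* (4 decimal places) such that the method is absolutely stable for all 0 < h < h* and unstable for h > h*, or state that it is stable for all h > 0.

On y'=λy, z=hλ:
  k1=λy_n ⇒ h·k1=z·y_n;  k2=λ(1+2/3z)y_n ⇒ h·k2=z(1+2/3z)y_n
  y_{n+1}/y_n = 1 + 3/8z + 5/8z(1+2/3z) = 1 + z + 5/12z²
  ⇒ R(z) = 1 + z + 5/12z².

Solve |R(x)|<1 on ℝ⁻.
x=-1.18: |R|=0.4002
R=1: x+5/12x²=0 ⇒ x=−12/5=-2.4000; min R=1−1/(4·5/12)=0.4000>−1
Confirm numerically:
  x=-2.209: |R|=0.82420 <1
  x=-1.590: |R|=0.46338 <1
  x=-1.530: |R|=0.44538 <1
  x=-2.990: |R|=1.73504 >1
  x=-2.577: |R|=1.19005 >1
Stable set (-2.4000, 0).

(-2.4000,0); λ=-5 ⇒ h* = (12/5)/5 = 0.4800.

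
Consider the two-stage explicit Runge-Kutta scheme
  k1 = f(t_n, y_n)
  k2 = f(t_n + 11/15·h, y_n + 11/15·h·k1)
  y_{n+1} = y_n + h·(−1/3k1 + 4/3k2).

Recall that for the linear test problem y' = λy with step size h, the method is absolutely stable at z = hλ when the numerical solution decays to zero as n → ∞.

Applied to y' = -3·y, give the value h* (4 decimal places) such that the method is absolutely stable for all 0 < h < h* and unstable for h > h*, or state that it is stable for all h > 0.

(-1.0227,0); λ=-3 ⇒ h* = (45/44)/3 = 0.3409.

Test eqn y'=λy, z=hλ:
  k1=λy_n ⇒ h·k1=z·y_n;  k2=λ(1+11/15z)y_n ⇒ h·k2=z(1+11/15z)y_n
  y_{n+1}/y_n = 1 − 1/3z + 4/3z(1+11/15z) = 1 + z + 44/45z²
  ⇒ R(z) = 1 + z + 44/45z².

Need |R(x)|<1, x<0.
x=-0.47: |R|=0.7460
R=1: x+44/45x²=0 ⇒ x=−45/44=-1.0227; min R=1−1/(4·44/45)=0.7443>−1
Confirm numerically:
  x=-0.849: |R|=0.85578 <1
  x=-0.538: |R|=0.74501 <1
  x=-0.489: |R|=0.74481 <1
  x=-1.256: |R|=1.28648 >1
  x=-1.161: |R|=1.15697 >1
So |R|<1 on (-1.0227, 0).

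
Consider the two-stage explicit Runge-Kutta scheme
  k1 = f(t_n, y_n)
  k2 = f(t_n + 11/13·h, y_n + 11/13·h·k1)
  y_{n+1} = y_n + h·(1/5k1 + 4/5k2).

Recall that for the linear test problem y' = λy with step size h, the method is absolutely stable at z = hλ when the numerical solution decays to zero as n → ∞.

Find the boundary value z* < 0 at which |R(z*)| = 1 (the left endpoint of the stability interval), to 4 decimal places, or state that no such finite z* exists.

left endpoint -1.4773.

Set f=λy, z=hλ:
  k1=λy_n ⇒ h·k1=z·y_n;  k2=λ(1+11/13z)y_n ⇒ h·k2=z(1+11/13z)y_n
  y_{n+1}/y_n = 1 + 1/5z + 4/5z(1+11/13z) = 1 + z + 44/65z²
  ⇒ R(z) = 1 + z + 44/65z².

Need |R(x)|<1, x<0.
x=-0.38: |R|=0.7177
R=1: x+44/65x²=0 ⇒ x=−65/44=-1.4773; min R=1−1/(4·44/65)=0.6307>−1
Confirm numerically:
  x=-1.431: |R|=0.95518 <1
  x=-1.408: |R|=0.93398 <1
  x=-0.889: |R|=0.64599 <1
  x=-0.828: |R|=0.63609 <1
  x=-1.589: |R|=1.12018 >1
  x=-1.533: |R|=1.05783 >1
Interval (-1.4773, 0).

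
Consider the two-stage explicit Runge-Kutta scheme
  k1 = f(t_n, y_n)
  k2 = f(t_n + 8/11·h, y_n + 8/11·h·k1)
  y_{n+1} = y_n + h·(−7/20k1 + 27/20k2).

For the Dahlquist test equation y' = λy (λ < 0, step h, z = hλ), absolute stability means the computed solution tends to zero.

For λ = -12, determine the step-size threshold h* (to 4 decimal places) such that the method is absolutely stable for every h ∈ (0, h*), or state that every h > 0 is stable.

(-1.0185,0); λ=-12 ⇒ h* = (55/54)/12 = 0.0849.

On y'=λy, z=hλ:
  k1=λy_n ⇒ h·k1=z·y_n;  k2=λ(1+8/11z)y_n ⇒ h·k2=z(1+8/11z)y_n
  y_{n+1}/y_n = 1 − 7/20z + 27/20z(1+8/11z) = 1 + z + 54/55z²
  R(z) = 1 + z + 54/55z².

Solve |R(x)|<1 on ℝ⁻.
x=-1.08: |R|=1.0652
R=1: x+54/55x²=0 ⇒ x=−55/54=-1.0185; min R=1−1/(4·54/55)=0.7454>−1
Confirm numerically:
  x=-0.737: |R|=0.79629 <1
  x=-0.561: |R|=0.74800 <1
  x=-0.481: |R|=0.74615 <1
  x=-0.454: |R|=0.74837 <1
  x=-1.538: |R|=1.78444 >1
  x=-1.225: |R|=1.24834 >1
So |R|<1 on (-1.0185, 0).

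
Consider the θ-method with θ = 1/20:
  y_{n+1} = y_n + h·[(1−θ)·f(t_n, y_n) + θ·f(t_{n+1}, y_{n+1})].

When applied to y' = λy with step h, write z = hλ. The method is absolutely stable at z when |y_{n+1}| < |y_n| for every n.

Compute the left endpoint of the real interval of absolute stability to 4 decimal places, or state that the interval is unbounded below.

left endpoint -2.2222.

On y'=λy, z=hλ:
  y_{n+1} = y_n + z·[19/20·y_n + 1/20·y_{n+1}] ⇒ (1 − 1/20z)y_{n+1} = (1 + 19/20z)y_n
  ⇒ R(z) = (1 + 19/20z)/(1 − 1/20z).

Need |R(x)|<1, x<0.
x=-0.71: |R|=0.3143
R=−1: 1+19/20x = −1+1/20x ⇒ -9/10x=2 ⇒ x=2/(-9/10)=-2.2222
Confirm numerically:
  x=-2.110: |R|=0.90864 <1
  x=-1.348: |R|=0.26288 <1
  x=-1.280: |R|=0.20301 <1
  x=-1.156: |R|=0.09283 <1
  x=-2.632: |R|=1.32591 >1
  x=-2.301: |R|=1.06358 >1
Stable set (-2.2222, 0).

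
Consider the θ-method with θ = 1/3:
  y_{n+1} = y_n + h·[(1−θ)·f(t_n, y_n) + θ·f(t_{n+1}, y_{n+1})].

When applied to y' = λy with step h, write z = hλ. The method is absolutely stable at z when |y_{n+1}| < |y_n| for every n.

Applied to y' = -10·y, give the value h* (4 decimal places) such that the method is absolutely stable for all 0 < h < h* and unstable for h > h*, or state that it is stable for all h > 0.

With y'=λy (z=hλ):
  y_{n+1} = y_n + z·[2/3·y_n + 1/3·y_{n+1}] ⇒ (1 − 1/3z)y_{n+1} = (1 + 2/3z)y_n
  ⇒ R(z) = (1 + 2/3z)/(1 − 1/3z).

Boundary: |R(x)|=1, x<0.
x=-1.42: |R|=0.0362
R=−1: 1+2/3x = −1+1/3x ⇒ -1/3x=2 ⇒ x=2/(-1/3)=-6.0000
Confirm numerically:
  x=-4.102: |R|=0.73275 <1
  x=-3.461: |R|=0.60703 <1
  x=-2.886: |R|=0.47095 <1
  x=-6.087: |R|=1.00957 >1
  x=-6.052: |R|=1.00574 >1
So |R|<1 on (-6.0000, 0).

(-6.0000,0); λ=-10 ⇒ h* = (6)/10 = 0.6000.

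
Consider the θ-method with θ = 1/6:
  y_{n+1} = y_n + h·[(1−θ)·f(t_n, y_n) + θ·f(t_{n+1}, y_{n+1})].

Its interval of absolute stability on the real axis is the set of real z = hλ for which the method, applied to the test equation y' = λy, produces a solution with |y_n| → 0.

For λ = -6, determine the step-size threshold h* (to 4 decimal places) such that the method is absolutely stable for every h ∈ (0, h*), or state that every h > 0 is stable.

Set f=λy, z=hλ:
  y_{n+1} = y_n + z·[5/6·y_n + 1/6·y_{n+1}] ⇒ (1 − 1/6z)y_{n+1} = (1 + 5/6z)y_n
  R(z) = (1 + 5/6z)/(1 − 1/6z).

Boundary: |R(x)|=1, x<0.
x=-1.41: |R|=0.1417
R=−1: 1+5/6x = −1+1/6x ⇒ -2/3x=2 ⇒ x=2/(-2/3)=-3.0000
Confirm numerically:
  x=-2.410: |R|=0.71938 <1
  x=-2.083: |R|=0.54621 <1
  x=-1.904: |R|=0.44534 <1
  x=-1.599: |R|=0.26253 <1
  x=-3.341: |R|=1.14602 >1
  x=-3.079: |R|=1.03481 >1
Stable set (-3.0000, 0).

(-3.0000,0); λ=-6 ⇒ h* = (3)/6 = 0.5000.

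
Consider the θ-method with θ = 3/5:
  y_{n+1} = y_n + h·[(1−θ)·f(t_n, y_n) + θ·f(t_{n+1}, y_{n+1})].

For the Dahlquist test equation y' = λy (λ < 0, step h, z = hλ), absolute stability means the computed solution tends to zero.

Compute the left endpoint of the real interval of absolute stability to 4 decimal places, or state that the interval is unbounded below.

interval (−∞, 0).

On y'=λy, z=hλ:
  y_{n+1} = y_n + z·[2/5·y_n + 3/5·y_{n+1}] ⇒ (1 − 3/5z)y_{n+1} = (1 + 2/5z)y_n
  Hence R(z) = (1 + 2/5z)/(1 − 3/5z).

Solve |R(x)|<1 on ℝ⁻.
x=-1.23: |R|=0.2923
x=-2: |R|=0.0909
x=-10: |R|=0.4286
x=-100: |R|=0.6393
θ=3/5≥1/2 ⇒ |1+2/5x|<|1−3/5x| ∀x<0 ⇒ interval (−∞,0).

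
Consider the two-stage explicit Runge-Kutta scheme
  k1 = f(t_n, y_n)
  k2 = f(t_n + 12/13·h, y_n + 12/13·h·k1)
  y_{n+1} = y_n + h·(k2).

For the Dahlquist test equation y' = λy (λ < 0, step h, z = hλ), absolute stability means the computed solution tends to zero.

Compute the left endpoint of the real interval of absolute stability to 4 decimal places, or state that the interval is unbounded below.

On y'=λy, z=hλ:
  k1=λy_n ⇒ h·k1=z·y_n;  k2=λ(1+12/13z)y_n ⇒ h·k2=z(1+12/13z)y_n
  y_{n+1}/y_n = 1 + z(1+12/13z) = 1 + z + 12/13z²
  Hence R(z) = 1 + z + 12/13z².

Solve |R(x)|<1 on ℝ⁻.
x=-0.31: |R|=0.7787
R=1: x+12/13x²=0 ⇒ x=−13/12=-1.0833; min R=1−1/(4·12/13)=0.7292>−1
Confirm numerically:
  x=-1.052: |R|=0.96957 <1
  x=-0.835: |R|=0.80859 <1
  x=-0.745: |R|=0.76733 <1
  x=-0.475: |R|=0.73327 <1
  x=-1.656: |R|=1.87539 >1
  x=-1.612: |R|=1.78666 >1
So |R|<1 on (-1.0833, 0).

left endpoint -1.0833.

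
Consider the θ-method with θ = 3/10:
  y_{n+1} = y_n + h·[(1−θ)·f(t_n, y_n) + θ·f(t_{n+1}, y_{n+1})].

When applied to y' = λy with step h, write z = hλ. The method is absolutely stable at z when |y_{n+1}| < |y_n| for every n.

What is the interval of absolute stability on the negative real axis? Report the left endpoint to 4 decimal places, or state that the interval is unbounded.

z∈(-5.0000,0).

On y'=λy, z=hλ:
  y_{n+1} = y_n + z·[7/10·y_n + 3/10·y_{n+1}] ⇒ (1 − 3/10z)y_{n+1} = (1 + 7/10z)y_n
  Hence R(z) = (1 + 7/10z)/(1 − 3/10z).

Boundary: |R(x)|=1, x<0.
x=-0.42: |R|=0.6270
R=−1: 1+7/10x = −1+3/10x ⇒ -2/5x=2 ⇒ x=2/(-2/5)=-5.0000
Confirm numerically:
  x=-4.378: |R|=0.89245 <1
  x=-4.025: |R|=0.82333 <1
  x=-3.423: |R|=0.68879 <1
  x=-3.130: |R|=0.61423 <1
  x=-5.383: |R|=1.05859 >1
  x=-5.311: |R|=1.04797 >1
  x=-5.250: |R|=1.03883 >1
Interval (-5.0000, 0).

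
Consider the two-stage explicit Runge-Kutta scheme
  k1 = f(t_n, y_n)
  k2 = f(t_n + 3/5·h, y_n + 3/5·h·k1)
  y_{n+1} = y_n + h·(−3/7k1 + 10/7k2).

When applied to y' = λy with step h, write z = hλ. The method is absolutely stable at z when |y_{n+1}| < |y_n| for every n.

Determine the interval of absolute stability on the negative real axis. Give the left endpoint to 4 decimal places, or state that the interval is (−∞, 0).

Set f=λy, z=hλ:
  k1=λy_n ⇒ h·k1=z·y_n;  k2=λ(1+3/5z)y_n ⇒ h·k2=z(1+3/5z)y_n
  y_{n+1}/y_n = 1 − 3/7z + 10/7z(1+3/5z) = 1 + z + 6/7z²
  R(z) = 1 + z + 6/7z².

Solve |R(x)|<1 on ℝ⁻.
x=-1.44: |R|=1.3374
R=1: x+6/7x²=0 ⇒ x=−7/6=-1.1667; min R=1−1/(4·6/7)=0.7083>−1
Confirm numerically:
  x=-1.103: |R|=0.93981 <1
  x=-1.100: |R|=0.93714 <1
  x=-0.778: |R|=0.74081 <1
  x=-0.490: |R|=0.71580 <1
  x=-1.478: |R|=1.39441 >1
  x=-1.273: |R|=1.11602 >1
  x=-1.256: |R|=1.09617 >1
Stable set (-1.1667, 0).

(-1.1667, 0).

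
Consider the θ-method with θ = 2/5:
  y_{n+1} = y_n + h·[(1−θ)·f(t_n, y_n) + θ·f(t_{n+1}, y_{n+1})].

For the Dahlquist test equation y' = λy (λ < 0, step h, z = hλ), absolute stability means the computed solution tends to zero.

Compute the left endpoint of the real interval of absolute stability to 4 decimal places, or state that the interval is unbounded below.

z* = -10.0000.

Set f=λy, z=hλ:
  y_{n+1} = y_n + z·[3/5·y_n + 2/5·y_{n+1}] ⇒ (1 − 2/5z)y_{n+1} = (1 + 3/5z)y_n
  ⇒ R(z) = (1 + 3/5z)/(1 − 2/5z).

Solve |R(x)|<1 on ℝ⁻.
x=-1.76: |R|=0.0329
R=−1: 1+3/5x = −1+2/5x ⇒ -1/5x=2 ⇒ x=2/(-1/5)=-10.0000
Confirm numerically:
  x=-9.521: |R|=0.98008 <1
  x=-7.995: |R|=0.90448 <1
  x=-4.527: |R|=0.61057 <1
  x=-10.332: |R|=1.01294 >1
  x=-10.222: |R|=1.00873 >1
Interval (-10.0000, 0).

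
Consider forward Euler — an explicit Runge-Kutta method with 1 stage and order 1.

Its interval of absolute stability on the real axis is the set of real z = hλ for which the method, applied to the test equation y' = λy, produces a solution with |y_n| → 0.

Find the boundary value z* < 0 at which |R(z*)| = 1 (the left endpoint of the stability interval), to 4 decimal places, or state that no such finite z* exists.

z* = -2.0000.

Test eqn y'=λy, z=hλ:
  order 1, 1-stage ⇒ R(z)=1+z
  (e.g. R(-1.52)=-0.52000, |R|=0.52000)

Find x<0 with |R(x)|<1.
x=-1.52: |R|=0.5200
|R(-2.17)|=1.1700 |R(-1.96)|=0.9600 |R(-1.66)|=0.6600
Bisect:
  x_lo=-2.3222 |R|=1.3222  x_hi=-0.1285 |R|=0.8715
  mid=-1.22535 |R|=0.22535 →hi
  mid=-1.77379 |R|=0.77379 →hi
  mid=-2.04801 |R|=1.04801 →lo
  mid=-1.91090 |R|=0.91090 →hi
  mid=-1.97946 |R|=0.97946 →hi
  mid=-2.01374 |R|=1.01374 →lo
  mid=-1.99660 |R|=0.99660 →hi
  mid=-2.00517 |R|=1.00517 →lo
  mid=-2.00088 |R|=1.00088 →lo
  ...
  [-2.00008,-1.99994] ⇒ x*=-2.0000
Interval (-2.0000, 0).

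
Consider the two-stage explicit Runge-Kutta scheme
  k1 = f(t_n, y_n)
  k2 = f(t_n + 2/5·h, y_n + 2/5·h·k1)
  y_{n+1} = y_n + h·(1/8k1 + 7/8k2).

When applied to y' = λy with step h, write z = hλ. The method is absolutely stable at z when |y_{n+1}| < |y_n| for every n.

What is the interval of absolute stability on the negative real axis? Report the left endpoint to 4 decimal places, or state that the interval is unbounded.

Set f=λy, z=hλ:
  k1=λy_n ⇒ h·k1=z·y_n;  k2=λ(1+2/5z)y_n ⇒ h·k2=z(1+2/5z)y_n
  y_{n+1}/y_n = 1 + 1/8z + 7/8z(1+2/5z) = 1 + z + 7/20z²
  ⇒ R(z) = 1 + z + 7/20z².

Boundary: |R(x)|=1, x<0.
x=-1.25: |R|=0.2969
R=1: x+7/20x²=0 ⇒ x=−20/7=-2.8571; min R=1−1/(4·7/20)=0.2857>−1
Confirm numerically:
  x=-2.516: |R|=0.69959 <1
  x=-2.349: |R|=0.58223 <1
  x=-1.624: |R|=0.29908 <1
  x=-1.266: |R|=0.29496 <1
  x=-3.418: |R|=1.67095 >1
  x=-3.411: |R|=1.66122 >1
  x=-2.879: |R|=1.02202 >1
So |R|<1 on (-2.8571, 0).

z∈(-2.8571,0).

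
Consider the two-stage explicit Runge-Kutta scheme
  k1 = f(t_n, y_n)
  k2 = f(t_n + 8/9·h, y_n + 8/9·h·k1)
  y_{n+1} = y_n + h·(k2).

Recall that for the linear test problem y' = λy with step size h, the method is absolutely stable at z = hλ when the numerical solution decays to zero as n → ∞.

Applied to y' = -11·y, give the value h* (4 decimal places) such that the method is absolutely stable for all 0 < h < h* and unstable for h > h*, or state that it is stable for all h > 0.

On y'=λy, z=hλ:
  k1=λy_n ⇒ h·k1=z·y_n;  k2=λ(1+8/9z)y_n ⇒ h·k2=z(1+8/9z)y_n
  y_{n+1}/y_n = 1 + z(1+8/9z) = 1 + z + 8/9z²
  Hence R(z) = 1 + z + 8/9z².

Find x<0 with |R(x)|<1.
x=-0.7: |R|=0.7356
R=1: x+8/9x²=0 ⇒ x=−9/8=-1.1250; min R=1−1/(4·8/9)=0.7188>−1
Confirm numerically:
  x=-0.972: |R|=0.86781 <1
  x=-0.824: |R|=0.77953 <1
  x=-0.748: |R|=0.74934 <1
  x=-0.533: |R|=0.71952 <1
  x=-1.517: |R|=1.52859 >1
  x=-1.373: |R|=1.30267 >1
Stable set (-1.1250, 0).

(-1.1250,0); λ=-11 ⇒ h* = (9/8)/11 = 0.1023.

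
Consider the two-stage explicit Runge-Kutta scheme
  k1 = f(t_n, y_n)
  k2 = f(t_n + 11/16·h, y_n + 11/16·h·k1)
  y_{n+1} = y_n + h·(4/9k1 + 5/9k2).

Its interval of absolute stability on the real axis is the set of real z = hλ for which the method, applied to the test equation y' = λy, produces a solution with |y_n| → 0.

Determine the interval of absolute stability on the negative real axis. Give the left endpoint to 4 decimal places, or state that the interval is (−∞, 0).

Test eqn y'=λy, z=hλ:
  k1=λy_n ⇒ h·k1=z·y_n;  k2=λ(1+11/16z)y_n ⇒ h·k2=z(1+11/16z)y_n
  y_{n+1}/y_n = 1 + 4/9z + 5/9z(1+11/16z) = 1 + z + 55/144z²
  R(z) = 1 + z + 55/144z².

Need |R(x)|<1, x<0.
x=-0.38: |R|=0.6752
R=1: x+55/144x²=0 ⇒ x=−144/55=-2.6182; min R=1−1/(4·55/144)=0.3455>−1
Confirm numerically:
  x=-2.551: |R|=0.93454 <1
  x=-1.830: |R|=0.44909 <1
  x=-1.612: |R|=0.38050 <1
  x=-3.078: |R|=1.54057 >1
  x=-2.723: |R|=1.10901 >1
Interval (-2.6182, 0).

(-2.6182, 0).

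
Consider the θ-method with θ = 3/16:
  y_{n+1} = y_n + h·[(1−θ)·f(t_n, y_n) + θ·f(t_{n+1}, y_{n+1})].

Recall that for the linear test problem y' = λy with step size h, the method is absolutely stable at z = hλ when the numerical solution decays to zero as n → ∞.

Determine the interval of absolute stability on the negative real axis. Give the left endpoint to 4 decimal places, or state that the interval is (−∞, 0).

With y'=λy (z=hλ):
  y_{n+1} = y_n + z·[13/16·y_n + 3/16·y_{n+1}] ⇒ (1 − 3/16z)y_{n+1} = (1 + 13/16z)y_n
  Hence R(z) = (1 + 13/16z)/(1 − 3/16z).

Solve |R(x)|<1 on ℝ⁻.
x=-1.08: |R|=0.1019
R=−1: 1+13/16x = −1+3/16x ⇒ -5/8x=2 ⇒ x=2/(-5/8)=-3.2000
Confirm numerically:
  x=-2.785: |R|=0.82960 <1
  x=-2.644: |R|=0.76768 <1
  x=-1.808: |R|=0.35026 <1
  x=-1.501: |R|=0.17134 <1
  x=-3.525: |R|=1.12230 >1
  x=-3.257: |R|=1.02212 >1
  x=-3.235: |R|=1.01362 >1
Interval (-3.2000, 0).

z∈(-3.2000,0).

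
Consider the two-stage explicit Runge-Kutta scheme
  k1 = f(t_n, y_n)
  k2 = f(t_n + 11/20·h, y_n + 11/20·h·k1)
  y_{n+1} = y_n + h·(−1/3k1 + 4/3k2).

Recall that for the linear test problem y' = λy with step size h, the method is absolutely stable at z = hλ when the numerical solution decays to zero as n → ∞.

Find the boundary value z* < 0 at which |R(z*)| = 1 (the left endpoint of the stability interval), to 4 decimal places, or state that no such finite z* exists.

z* = -1.3636.

Test eqn y'=λy, z=hλ:
  k1=λy_n ⇒ h·k1=z·y_n;  k2=λ(1+11/20z)y_n ⇒ h·k2=z(1+11/20z)y_n
  y_{n+1}/y_n = 1 − 1/3z + 4/3z(1+11/20z) = 1 + z + 11/15z²
  so R(z) = 1 + z + 11/15z².

Boundary: |R(x)|=1, x<0.
x=-0.88: |R|=0.6879
R=1: x+11/15x²=0 ⇒ x=−15/11=-1.3636; min R=1−1/(4·11/15)=0.6591>−1
Confirm numerically:
  x=-1.108: |R|=0.79229 <1
  x=-0.832: |R|=0.67563 <1
  x=-0.552: |R|=0.67145 <1
  x=-1.682: |R|=1.39269 >1
  x=-1.493: |R|=1.14164 >1
So |R|<1 on (-1.3636, 0).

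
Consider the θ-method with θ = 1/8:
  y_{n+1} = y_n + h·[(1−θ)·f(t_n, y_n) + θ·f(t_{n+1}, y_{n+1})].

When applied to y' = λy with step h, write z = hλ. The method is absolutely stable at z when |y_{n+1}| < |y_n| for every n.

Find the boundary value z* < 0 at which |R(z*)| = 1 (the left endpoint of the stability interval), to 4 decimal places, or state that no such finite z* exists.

Test eqn y'=λy, z=hλ:
  y_{n+1} = y_n + z·[7/8·y_n + 1/8·y_{n+1}] ⇒ (1 − 1/8z)y_{n+1} = (1 + 7/8z)y_n
  R(z) = (1 + 7/8z)/(1 − 1/8z).

Need |R(x)|<1, x<0.
x=-1.28: |R|=0.1034
R=−1: 1+7/8x = −1+1/8x ⇒ -3/4x=2 ⇒ x=2/(-3/4)=-2.6667
Confirm numerically:
  x=-2.545: |R|=0.93077 <1
  x=-2.525: |R|=0.91924 <1
  x=-2.400: |R|=0.84615 <1
  x=-1.485: |R|=0.25250 <1
  x=-3.182: |R|=1.27652 >1
  x=-2.956: |R|=1.15845 >1
  x=-2.833: |R|=1.09213 >1
Interval (-2.6667, 0).

z* = -2.6667.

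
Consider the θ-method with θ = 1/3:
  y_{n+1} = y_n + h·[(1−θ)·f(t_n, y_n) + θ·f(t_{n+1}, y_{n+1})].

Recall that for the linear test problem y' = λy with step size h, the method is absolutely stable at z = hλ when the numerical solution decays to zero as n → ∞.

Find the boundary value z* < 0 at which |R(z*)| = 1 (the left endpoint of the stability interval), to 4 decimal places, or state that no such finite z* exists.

left endpoint -6.0000.

Set f=λy, z=hλ:
  y_{n+1} = y_n + z·[2/3·y_n + 1/3·y_{n+1}] ⇒ (1 − 1/3z)y_{n+1} = (1 + 2/3z)y_n
  Hence R(z) = (1 + 2/3z)/(1 − 1/3z).

Boundary: |R(x)|=1, x<0.
x=-1.55: |R|=0.0220
R=−1: 1+2/3x = −1+1/3x ⇒ -1/3x=2 ⇒ x=2/(-1/3)=-6.0000
Confirm numerically:
  x=-5.978: |R|=0.99755 <1
  x=-5.384: |R|=0.92653 <1
  x=-3.923: |R|=0.69999 <1
  x=-3.258: |R|=0.56184 <1
  x=-6.243: |R|=1.02629 >1
  x=-6.024: |R|=1.00266 >1
Stable set (-6.0000, 0).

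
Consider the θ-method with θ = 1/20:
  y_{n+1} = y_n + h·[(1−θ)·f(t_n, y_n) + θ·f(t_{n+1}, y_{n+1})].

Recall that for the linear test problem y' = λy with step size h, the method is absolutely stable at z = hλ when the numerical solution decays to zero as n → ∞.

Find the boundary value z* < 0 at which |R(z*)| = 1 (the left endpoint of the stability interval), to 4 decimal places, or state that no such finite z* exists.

z* = -2.2222.

Test eqn y'=λy, z=hλ:
  y_{n+1} = y_n + z·[19/20·y_n + 1/20·y_{n+1}] ⇒ (1 − 1/20z)y_{n+1} = (1 + 19/20z)y_n
  ⇒ R(z) = (1 + 19/20z)/(1 − 1/20z).

Boundary: |R(x)|=1, x<0.
x=-1.21: |R|=0.1410
R=−1: 1+19/20x = −1+1/20x ⇒ -9/10x=2 ⇒ x=2/(-9/10)=-2.2222
Confirm numerically:
  x=-2.133: |R|=0.92744 <1
  x=-2.097: |R|=0.89800 <1
  x=-1.986: |R|=0.80660 <1
  x=-1.293: |R|=0.21448 <1
  x=-2.635: |R|=1.32825 >1
  x=-2.561: |R|=1.27029 >1
Interval (-2.2222, 0).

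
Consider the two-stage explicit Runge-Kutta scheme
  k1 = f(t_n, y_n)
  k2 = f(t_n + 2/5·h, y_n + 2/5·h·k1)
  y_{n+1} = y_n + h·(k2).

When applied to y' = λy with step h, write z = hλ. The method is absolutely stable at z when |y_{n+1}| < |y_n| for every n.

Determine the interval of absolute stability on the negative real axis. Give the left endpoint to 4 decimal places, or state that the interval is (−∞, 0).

On y'=λy, z=hλ:
  k1=λy_n ⇒ h·k1=z·y_n;  k2=λ(1+2/5z)y_n ⇒ h·k2=z(1+2/5z)y_n
  y_{n+1}/y_n = 1 + z(1+2/5z) = 1 + z + 2/5z²
  so R(z) = 1 + z + 2/5z².

Find x<0 with |R(x)|<1.
x=-0.76: |R|=0.4710
R=1: x+2/5x²=0 ⇒ x=−5/2=-2.5000; min R=1−1/(4·2/5)=0.3750>−1
Confirm numerically:
  x=-1.713: |R|=0.46075 <1
  x=-1.170: |R|=0.37756 <1
  x=-1.015: |R|=0.39709 <1
  x=-3.077: |R|=1.71017 >1
  x=-2.789: |R|=1.32241 >1
  x=-2.752: |R|=1.27740 >1
So |R|<1 on (-2.5000, 0).

(-2.5000, 0).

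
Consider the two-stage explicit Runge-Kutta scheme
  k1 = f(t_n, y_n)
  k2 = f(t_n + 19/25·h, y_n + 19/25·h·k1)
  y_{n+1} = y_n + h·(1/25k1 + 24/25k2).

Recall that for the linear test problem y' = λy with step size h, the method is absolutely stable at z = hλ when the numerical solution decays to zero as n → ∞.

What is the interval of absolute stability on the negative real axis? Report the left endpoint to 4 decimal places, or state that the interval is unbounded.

z∈(-1.3706,0).

Test eqn y'=λy, z=hλ:
  k1=λy_n ⇒ h·k1=z·y_n;  k2=λ(1+19/25z)y_n ⇒ h·k2=z(1+19/25z)y_n
  y_{n+1}/y_n = 1 + 1/25z + 24/25z(1+19/25z) = 1 + z + 456/625z²
  so R(z) = 1 + z + 456/625z².

Find x<0 with |R(x)|<1.
x=-0.34: |R|=0.7443
R=1: x+456/625x²=0 ⇒ x=−625/456=-1.3706; min R=1−1/(4·456/625)=0.6573>−1
Confirm numerically:
  x=-1.233: |R|=0.87620 <1
  x=-1.232: |R|=0.87540 <1
  x=-0.859: |R|=0.67936 <1
  x=-1.803: |R|=1.56879 >1
  x=-1.748: |R|=1.48130 >1
Interval (-1.3706, 0).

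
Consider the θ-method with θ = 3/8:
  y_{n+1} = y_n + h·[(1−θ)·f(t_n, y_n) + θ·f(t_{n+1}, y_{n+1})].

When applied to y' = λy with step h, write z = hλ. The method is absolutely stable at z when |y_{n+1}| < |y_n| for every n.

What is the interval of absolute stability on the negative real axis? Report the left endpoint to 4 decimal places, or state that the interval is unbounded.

z∈(-8.0000,0).

On y'=λy, z=hλ:
  y_{n+1} = y_n + z·[5/8·y_n + 3/8·y_{n+1}] ⇒ (1 − 3/8z)y_{n+1} = (1 + 5/8z)y_n
  R(z) = (1 + 5/8z)/(1 − 3/8z).

Need |R(x)|<1, x<0.
x=-1.05: |R|=0.2466
R=−1: 1+5/8x = −1+3/8x ⇒ -1/4x=2 ⇒ x=2/(-1/4)=-8.0000
Confirm numerically:
  x=-7.327: |R|=0.95510 <1
  x=-4.893: |R|=0.72600 <1
  x=-4.721: |R|=0.70410 <1
  x=-4.359: |R|=0.65450 <1
  x=-8.569: |R|=1.03376 >1
  x=-8.222: |R|=1.01359 >1
So |R|<1 on (-8.0000, 0).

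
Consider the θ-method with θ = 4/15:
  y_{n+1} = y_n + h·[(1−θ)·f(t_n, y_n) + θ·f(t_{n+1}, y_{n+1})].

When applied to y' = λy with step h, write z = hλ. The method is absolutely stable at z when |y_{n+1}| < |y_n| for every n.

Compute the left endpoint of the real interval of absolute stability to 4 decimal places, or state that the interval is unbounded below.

Test eqn y'=λy, z=hλ:
  y_{n+1} = y_n + z·[11/15·y_n + 4/15·y_{n+1}] ⇒ (1 − 4/15z)y_{n+1} = (1 + 11/15z)y_n
  so R(z) = (1 + 11/15z)/(1 − 4/15z).

Find x<0 with |R(x)|<1.
x=-0.45: |R|=0.5982
R=−1: 1+11/15x = −1+4/15x ⇒ -7/15x=2 ⇒ x=2/(-7/15)=-4.2857
Confirm numerically:
  x=-3.869: |R|=0.90429 <1
  x=-1.859: |R|=0.24287 <1
  x=-1.807: |R|=0.21941 <1
  x=-4.712: |R|=1.08816 >1
  x=-4.482: |R|=1.04173 >1
  x=-4.357: |R|=1.01539 >1
So |R|<1 on (-4.2857, 0).

z* = -4.2857.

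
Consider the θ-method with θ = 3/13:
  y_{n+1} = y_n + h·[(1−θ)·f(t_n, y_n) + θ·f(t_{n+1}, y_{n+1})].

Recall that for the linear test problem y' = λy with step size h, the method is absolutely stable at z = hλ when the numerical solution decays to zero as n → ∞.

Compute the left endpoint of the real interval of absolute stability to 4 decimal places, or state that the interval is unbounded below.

z* = -3.7143.

With y'=λy (z=hλ):
  y_{n+1} = y_n + z·[10/13·y_n + 3/13·y_{n+1}] ⇒ (1 − 3/13z)y_{n+1} = (1 + 10/13z)y_n
  R(z) = (1 + 10/13z)/(1 − 3/13z).

Boundary: |R(x)|=1, x<0.
x=-1.25: |R|=0.0299
R=−1: 1+10/13x = −1+3/13x ⇒ -7/13x=2 ⇒ x=2/(-7/13)=-3.7143
Confirm numerically:
  x=-2.777: |R|=0.69242 <1
  x=-2.385: |R|=0.53833 <1
  x=-1.543: |R|=0.13784 <1
  x=-4.201: |R|=1.13307 >1
  x=-3.854: |R|=1.03982 >1
  x=-3.758: |R|=1.01261 >1
So |R|<1 on (-3.7143, 0).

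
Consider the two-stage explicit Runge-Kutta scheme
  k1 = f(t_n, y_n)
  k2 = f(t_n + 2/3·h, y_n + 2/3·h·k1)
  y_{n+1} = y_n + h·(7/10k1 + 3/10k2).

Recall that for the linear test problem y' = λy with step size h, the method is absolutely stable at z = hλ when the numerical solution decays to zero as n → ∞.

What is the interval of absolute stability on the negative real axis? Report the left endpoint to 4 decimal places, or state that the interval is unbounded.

z∈(-5.0000,0).

Test eqn y'=λy, z=hλ:
  k1=λy_n ⇒ h·k1=z·y_n;  k2=λ(1+2/3z)y_n ⇒ h·k2=z(1+2/3z)y_n
  y_{n+1}/y_n = 1 + 7/10z + 3/10z(1+2/3z) = 1 + z + 1/5z²
  so R(z) = 1 + z + 1/5z².

Need |R(x)|<1, x<0.
x=-1.72: |R|=0.1283
R=1: x+1/5x²=0 ⇒ x=−5=-5.0000; min R=1−1/(4·1/5)=-0.2500>−1
Confirm numerically:
  x=-4.770: |R|=0.78058 <1
  x=-3.246: |R|=0.13870 <1
  x=-2.161: |R|=0.22702 <1
  x=-5.448: |R|=1.48814 >1
  x=-5.340: |R|=1.36312 >1
Stable set (-5.0000, 0).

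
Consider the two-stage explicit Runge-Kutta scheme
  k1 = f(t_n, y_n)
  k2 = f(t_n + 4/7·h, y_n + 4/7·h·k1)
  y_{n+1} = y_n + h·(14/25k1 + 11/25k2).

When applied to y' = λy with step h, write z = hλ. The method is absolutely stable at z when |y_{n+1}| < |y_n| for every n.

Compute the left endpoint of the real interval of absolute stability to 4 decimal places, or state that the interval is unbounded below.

Set f=λy, z=hλ:
  k1=λy_n ⇒ h·k1=z·y_n;  k2=λ(1+4/7z)y_n ⇒ h·k2=z(1+4/7z)y_n
  y_{n+1}/y_n = 1 + 14/25z + 11/25z(1+4/7z) = 1 + z + 44/175z²
  ⇒ R(z) = 1 + z + 44/175z².

Find x<0 with |R(x)|<1.
x=-1.17: |R|=0.1742
R=1: x+44/175x²=0 ⇒ x=−175/44=-3.9773; min R=1−1/(4·44/175)=0.0057>−1
Confirm numerically:
  x=-3.790: |R|=0.82155 <1
  x=-3.689: |R|=0.73262 <1
  x=-3.385: |R|=0.49593 <1
  x=-2.787: |R|=0.16594 <1
  x=-4.131: |R|=1.15967 >1
  x=-4.090: |R|=1.11592 >1
Interval (-3.9773, 0).

left endpoint -3.9773.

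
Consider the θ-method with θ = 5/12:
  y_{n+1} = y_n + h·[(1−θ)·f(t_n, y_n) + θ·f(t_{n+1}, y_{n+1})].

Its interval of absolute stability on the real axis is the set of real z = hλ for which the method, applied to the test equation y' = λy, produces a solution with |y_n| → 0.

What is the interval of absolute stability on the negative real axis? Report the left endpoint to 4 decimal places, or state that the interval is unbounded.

z∈(-12.0000,0).

On y'=λy, z=hλ:
  y_{n+1} = y_n + z·[7/12·y_n + 5/12·y_{n+1}] ⇒ (1 − 5/12z)y_{n+1} = (1 + 7/12z)y_n
  Hence R(z) = (1 + 7/12z)/(1 − 5/12z).

Need |R(x)|<1, x<0.
x=-0.95: |R|=0.3194
R=−1: 1+7/12x = −1+5/12x ⇒ -1/6x=2 ⇒ x=2/(-1/6)=-12.0000
Confirm numerically:
  x=-11.049: |R|=0.97172 <1
  x=-9.563: |R|=0.91852 <1
  x=-7.996: |R|=0.84594 <1
  x=-6.293: |R|=0.73740 <1
  x=-12.123: |R|=1.00339 >1
  x=-12.082: |R|=1.00226 >1
  x=-12.081: |R|=1.00224 >1
So |R|<1 on (-12.0000, 0).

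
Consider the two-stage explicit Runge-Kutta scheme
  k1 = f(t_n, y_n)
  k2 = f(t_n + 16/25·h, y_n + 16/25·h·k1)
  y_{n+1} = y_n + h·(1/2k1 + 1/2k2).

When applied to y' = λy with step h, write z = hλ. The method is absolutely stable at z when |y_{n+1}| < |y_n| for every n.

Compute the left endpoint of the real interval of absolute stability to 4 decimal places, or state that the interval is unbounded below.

z* = -3.1250.

With y'=λy (z=hλ):
  k1=λy_n ⇒ h·k1=z·y_n;  k2=λ(1+16/25z)y_n ⇒ h·k2=z(1+16/25z)y_n
  y_{n+1}/y_n = 1 + 1/2z + 1/2z(1+16/25z) = 1 + z + 8/25z²
  Hence R(z) = 1 + z + 8/25z².

Boundary: |R(x)|=1, x<0.
x=-1.65: |R|=0.2212
R=1: x+8/25x²=0 ⇒ x=−25/8=-3.1250; min R=1−1/(4·8/25)=0.2188>−1
Confirm numerically:
  x=-2.509: |R|=0.50543 <1
  x=-1.900: |R|=0.25520 <1
  x=-1.795: |R|=0.23605 <1
  x=-3.723: |R|=1.71243 >1
  x=-3.232: |R|=1.11066 >1
Stable set (-3.1250, 0).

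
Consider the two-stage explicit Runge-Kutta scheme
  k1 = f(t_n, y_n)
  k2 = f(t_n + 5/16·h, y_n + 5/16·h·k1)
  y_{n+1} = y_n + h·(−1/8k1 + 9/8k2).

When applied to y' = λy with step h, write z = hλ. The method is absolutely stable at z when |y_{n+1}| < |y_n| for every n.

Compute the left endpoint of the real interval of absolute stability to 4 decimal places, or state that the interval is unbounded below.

With y'=λy (z=hλ):
  k1=λy_n ⇒ h·k1=z·y_n;  k2=λ(1+5/16z)y_n ⇒ h·k2=z(1+5/16z)y_n
  y_{n+1}/y_n = 1 − 1/8z + 9/8z(1+5/16z) = 1 + z + 45/128z²
  R(z) = 1 + z + 45/128z².

Need |R(x)|<1, x<0.
x=-0.51: |R|=0.5814
R=1: x+45/128x²=0 ⇒ x=−128/45=-2.8444; min R=1−1/(4·45/128)=0.2889>−1
Confirm numerically:
  x=-2.245: |R|=0.52688 <1
  x=-1.689: |R|=0.31391 <1
  x=-1.476: |R|=0.28991 <1
  x=-3.381: |R|=1.63777 >1
  x=-3.154: |R|=1.34324 >1
  x=-3.031: |R|=1.19879 >1
Stable set (-2.8444, 0).

left endpoint -2.8444.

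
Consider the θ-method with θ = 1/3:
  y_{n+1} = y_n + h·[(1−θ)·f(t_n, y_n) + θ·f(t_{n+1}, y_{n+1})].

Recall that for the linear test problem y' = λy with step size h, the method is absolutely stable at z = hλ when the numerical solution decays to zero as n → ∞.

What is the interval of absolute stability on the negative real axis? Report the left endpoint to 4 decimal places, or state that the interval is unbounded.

On y'=λy, z=hλ:
  y_{n+1} = y_n + z·[2/3·y_n + 1/3·y_{n+1}] ⇒ (1 − 1/3z)y_{n+1} = (1 + 2/3z)y_n
  ⇒ R(z) = (1 + 2/3z)/(1 − 1/3z).

Boundary: |R(x)|=1, x<0.
x=-0.85: |R|=0.3377
R=−1: 1+2/3x = −1+1/3x ⇒ -1/3x=2 ⇒ x=2/(-1/3)=-6.0000
Confirm numerically:
  x=-5.874: |R|=0.98580 <1
  x=-5.765: |R|=0.97319 <1
  x=-5.760: |R|=0.97260 <1
  x=-4.663: |R|=0.82553 <1
  x=-6.437: |R|=1.04631 >1
  x=-6.326: |R|=1.03496 >1
  x=-6.163: |R|=1.01779 >1
So |R|<1 on (-6.0000, 0).

(-6.0000, 0).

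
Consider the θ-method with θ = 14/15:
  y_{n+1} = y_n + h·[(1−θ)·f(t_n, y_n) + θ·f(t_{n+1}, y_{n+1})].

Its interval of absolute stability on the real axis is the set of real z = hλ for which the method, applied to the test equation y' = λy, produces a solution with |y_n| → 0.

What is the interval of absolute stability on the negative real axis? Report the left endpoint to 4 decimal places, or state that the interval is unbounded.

interval (−∞, 0).

With y'=λy (z=hλ):
  y_{n+1} = y_n + z·[1/15·y_n + 14/15·y_{n+1}] ⇒ (1 − 14/15z)y_{n+1} = (1 + 1/15z)y_n
  Hence R(z) = (1 + 1/15z)/(1 − 14/15z).

Need |R(x)|<1, x<0.
x=-0.78: |R|=0.5486
x=-2: |R|=0.3023
x=-10: |R|=0.0323
x=-100: |R|=0.0601
θ=14/15≥1/2 ⇒ |1+1/15x|<|1−14/15x| ∀x<0 ⇒ stable on all of ℝ⁻.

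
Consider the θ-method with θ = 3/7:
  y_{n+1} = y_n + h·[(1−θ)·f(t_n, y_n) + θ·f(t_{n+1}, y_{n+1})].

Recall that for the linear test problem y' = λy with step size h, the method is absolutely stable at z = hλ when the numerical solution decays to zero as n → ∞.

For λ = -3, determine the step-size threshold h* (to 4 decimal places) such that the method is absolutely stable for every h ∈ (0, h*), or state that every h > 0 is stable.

On y'=λy, z=hλ:
  y_{n+1} = y_n + z·[4/7·y_n + 3/7·y_{n+1}] ⇒ (1 − 3/7z)y_{n+1} = (1 + 4/7z)y_n
  so R(z) = (1 + 4/7z)/(1 − 3/7z).

Solve |R(x)|<1 on ℝ⁻.
x=-0.94: |R|=0.3299
R=−1: 1+4/7x = −1+3/7x ⇒ -1/7x=2 ⇒ x=2/(-1/7)=-14.0000
Confirm numerically:
  x=-11.930: |R|=0.95162 <1
  x=-8.175: |R|=0.81523 <1
  x=-7.139: |R|=0.75856 <1
  x=-6.602: |R|=0.72402 <1
  x=-14.481: |R|=1.00954 >1
  x=-14.398: |R|=1.00793 >1
So |R|<1 on (-14.0000, 0).

(-14.0000,0); λ=-3 ⇒ h* = (14)/3 = 4.6667.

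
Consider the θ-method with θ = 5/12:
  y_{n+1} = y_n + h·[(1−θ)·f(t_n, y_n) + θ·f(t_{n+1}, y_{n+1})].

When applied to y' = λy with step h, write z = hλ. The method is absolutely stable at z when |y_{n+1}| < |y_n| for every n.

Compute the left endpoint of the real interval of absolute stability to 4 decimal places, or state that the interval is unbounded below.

On y'=λy, z=hλ:
  y_{n+1} = y_n + z·[7/12·y_n + 5/12·y_{n+1}] ⇒ (1 − 5/12z)y_{n+1} = (1 + 7/12z)y_n
  ⇒ R(z) = (1 + 7/12z)/(1 − 5/12z).

Boundary: |R(x)|=1, x<0.
x=-1.49: |R|=0.0807
R=−1: 1+7/12x = −1+5/12x ⇒ -1/6x=2 ⇒ x=2/(-1/6)=-12.0000
Confirm numerically:
  x=-8.273: |R|=0.86032 <1
  x=-7.166: |R|=0.79787 <1
  x=-5.929: |R|=0.70844 <1
  x=-12.552: |R|=1.01477 >1
  x=-12.233: |R|=1.00637 >1
Interval (-12.0000, 0).

z* = -12.0000.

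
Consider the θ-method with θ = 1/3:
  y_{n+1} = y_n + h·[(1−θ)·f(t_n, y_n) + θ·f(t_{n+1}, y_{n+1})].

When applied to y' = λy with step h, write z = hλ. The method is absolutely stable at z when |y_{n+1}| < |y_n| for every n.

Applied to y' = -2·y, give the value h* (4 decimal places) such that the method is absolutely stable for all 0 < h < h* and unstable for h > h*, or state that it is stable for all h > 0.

(-6.0000,0); λ=-2 ⇒ h* = (6)/2 = 3.0000.

On y'=λy, z=hλ:
  y_{n+1} = y_n + z·[2/3·y_n + 1/3·y_{n+1}] ⇒ (1 − 1/3z)y_{n+1} = (1 + 2/3z)y_n
  so R(z) = (1 + 2/3z)/(1 − 1/3z).

Solve |R(x)|<1 on ℝ⁻.
x=-1.05: |R|=0.2222
R=−1: 1+2/3x = −1+1/3x ⇒ -1/3x=2 ⇒ x=2/(-1/3)=-6.0000
Confirm numerically:
  x=-5.726: |R|=0.96860 <1
  x=-5.265: |R|=0.91107 <1
  x=-4.643: |R|=0.82245 <1
  x=-3.897: |R|=0.69508 <1
  x=-6.443: |R|=1.04691 >1
  x=-6.144: |R|=1.01575 >1
So |R|<1 on (-6.0000, 0).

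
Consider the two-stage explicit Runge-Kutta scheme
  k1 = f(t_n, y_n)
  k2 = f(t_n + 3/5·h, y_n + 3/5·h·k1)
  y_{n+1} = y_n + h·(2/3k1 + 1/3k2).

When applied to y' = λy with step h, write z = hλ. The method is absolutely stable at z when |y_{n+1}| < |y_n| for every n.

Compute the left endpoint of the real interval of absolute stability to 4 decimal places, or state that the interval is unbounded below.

Test eqn y'=λy, z=hλ:
  k1=λy_n ⇒ h·k1=z·y_n;  k2=λ(1+3/5z)y_n ⇒ h·k2=z(1+3/5z)y_n
  y_{n+1}/y_n = 1 + 2/3z + 1/3z(1+3/5z) = 1 + z + 1/5z²
  ⇒ R(z) = 1 + z + 1/5z².

Boundary: |R(x)|=1, x<0.
x=-0.35: |R|=0.6745
R=1: x+1/5x²=0 ⇒ x=−5=-5.0000; min R=1−1/(4·1/5)=-0.2500>−1
Confirm numerically:
  x=-4.631: |R|=0.65823 <1
  x=-3.963: |R|=0.17807 <1
  x=-3.263: |R|=0.13357 <1
  x=-2.543: |R|=0.24963 <1
  x=-5.506: |R|=1.55721 >1
  x=-5.496: |R|=1.54520 >1
  x=-5.414: |R|=1.44828 >1
Interval (-5.0000, 0).

z* = -5.0000.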